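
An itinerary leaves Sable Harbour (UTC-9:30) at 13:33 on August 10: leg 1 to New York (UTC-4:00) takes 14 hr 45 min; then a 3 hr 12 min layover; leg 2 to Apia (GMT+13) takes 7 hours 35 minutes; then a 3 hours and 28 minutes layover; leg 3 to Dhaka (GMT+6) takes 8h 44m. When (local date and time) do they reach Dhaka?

18:47 on Aug 12

Convert departure to UTC: 13:33 + 9:30 = 23:03 UTC on Aug 10.
Add 14 hours and 45 minutes leg 1 → 13:48 UTC (Aug 11).
Add 3 hours 12 minutes layover in New York → 17:00 UTC.
Add 7 hours 35 minutes leg 2 → 00:35 UTC (Aug 12).
Add 3 hours 28 minutes layover in Apia → 04:03 UTC.
Add 8 hours and 44 minutes leg 3 → 12:47 UTC.
Dhaka is UTC+6:00, so local arrival = 12:47 + 6:00 = 18:47 on Aug 12.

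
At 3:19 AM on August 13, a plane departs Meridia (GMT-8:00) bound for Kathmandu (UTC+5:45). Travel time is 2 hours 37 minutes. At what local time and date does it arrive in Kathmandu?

7:41 PM on August 13

Kathmandu is 13:45 ahead of Meridia.
After 2 hours and 37 minutes it is 5:56 AM in Meridia.
Shift by the zone difference: 5:56 AM + 13:45 = 7:41 PM on Aug 13 in Kathmandu.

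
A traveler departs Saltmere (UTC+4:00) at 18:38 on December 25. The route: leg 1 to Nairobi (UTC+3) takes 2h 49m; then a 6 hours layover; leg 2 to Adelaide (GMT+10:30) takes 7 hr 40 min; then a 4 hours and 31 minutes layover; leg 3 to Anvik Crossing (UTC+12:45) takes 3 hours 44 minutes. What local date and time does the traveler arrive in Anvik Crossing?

04:07 on Dec 27

Convert departure to UTC: 18:38 − 4:00 = 14:38 UTC on Dec 25.
Add 2 hours and 49 minutes leg 1 → 17:27 UTC.
Add 6 hours layover in Nairobi → 23:27 UTC.
Add 7 hours and 40 minutes leg 2 → 07:07 UTC (Dec 26).
Add 4 hours 31 minutes layover in Adelaide → 11:38 UTC.
Add 3 hours and 44 minutes leg 3 → 15:22 UTC.
Anvik Crossing is UTC+12:45, so local arrival = 15:22 + 12:45 = 04:07 on Dec 27.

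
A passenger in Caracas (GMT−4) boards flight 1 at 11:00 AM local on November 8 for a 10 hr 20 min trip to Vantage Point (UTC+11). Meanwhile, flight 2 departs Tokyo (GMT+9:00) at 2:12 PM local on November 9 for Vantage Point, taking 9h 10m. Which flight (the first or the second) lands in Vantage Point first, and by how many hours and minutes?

Flight 1 in UTC: 11:00 AM + 4:00 = 3:00 PM on Nov 8.
+10 hours and 20 minutes → arrive 1:20 AM UTC on Nov 9.
Flight 2 in UTC: 2:12 PM − 9:00 = 5:12 AM on Nov 9.
+9 hours and 10 minutes → arrive 2:22 PM UTC on Nov 9.
Flight 1 lands earlier by 13 hours 2 minutes.

the first, by 13 hours 2 minutes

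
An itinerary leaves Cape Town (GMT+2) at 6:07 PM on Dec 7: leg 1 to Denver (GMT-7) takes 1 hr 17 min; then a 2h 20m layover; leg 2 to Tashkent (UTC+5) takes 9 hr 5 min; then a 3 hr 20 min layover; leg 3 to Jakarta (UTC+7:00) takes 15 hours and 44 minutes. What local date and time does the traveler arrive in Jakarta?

6:53 AM on December 9

Convert departure to UTC: 6:07 PM − 2:00 = 4:07 PM UTC on Dec 7.
Add 1 hour and 17 minutes leg 1 → 5:24 PM UTC.
Add 2 hours 20 minutes layover in Denver → 7:44 PM UTC.
Add 9 hours and 5 minutes leg 2 → 4:49 AM UTC (Dec 8).
Add 3 hours and 20 minutes layover in Tashkent → 8:09 AM UTC.
Add 15 hours 44 minutes leg 3 → 11:53 PM UTC.
Jakarta is UTC+7:00, so local arrival = 11:53 PM + 7:00 = 6:53 AM on Dec 9.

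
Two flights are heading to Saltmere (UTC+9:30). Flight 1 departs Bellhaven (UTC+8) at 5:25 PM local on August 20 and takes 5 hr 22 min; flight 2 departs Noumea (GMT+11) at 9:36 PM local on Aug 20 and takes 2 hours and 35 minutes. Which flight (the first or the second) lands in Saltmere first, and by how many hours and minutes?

the second, by 1 hour 36 minutes

Flight 1 in UTC: 5:25 PM − 8:00 = 9:25 AM on Aug 20.
+5 hours and 22 minutes → arrive 2:47 PM UTC on Aug 20.
Flight 2 in UTC: 9:36 PM − 11:00 = 10:36 AM on Aug 20.
+2 hours 35 minutes → arrive 1:11 PM UTC on Aug 20.
Flight 2 lands earlier by 1 hour 36 minutes.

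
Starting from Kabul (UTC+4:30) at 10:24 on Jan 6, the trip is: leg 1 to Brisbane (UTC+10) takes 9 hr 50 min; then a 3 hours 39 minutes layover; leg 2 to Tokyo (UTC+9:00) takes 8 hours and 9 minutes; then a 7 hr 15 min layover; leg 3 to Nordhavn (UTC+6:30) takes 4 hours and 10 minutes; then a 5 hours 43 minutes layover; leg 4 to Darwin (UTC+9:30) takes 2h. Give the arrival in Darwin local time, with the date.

08:10 on January 8

Convert departure to UTC: 10:24 − 4:30 = 05:54 UTC on Jan 6.
Add 9 hours 50 minutes leg 1 → 15:44 UTC.
Add 3 hours and 39 minutes layover in Brisbane → 19:23 UTC.
Add 8 hours 9 minutes leg 2 → 03:32 UTC (Jan 7).
Add 7 hours and 15 minutes layover in Tokyo → 10:47 UTC.
Add 4 hours and 10 minutes leg 3 → 14:57 UTC.
Add 5 hours and 43 minutes layover in Nordhavn → 20:40 UTC.
Add 2 hours leg 4 → 22:40 UTC.
Darwin is UTC+9:30, so local arrival = 22:40 + 9:30 = 08:10 on Jan 8.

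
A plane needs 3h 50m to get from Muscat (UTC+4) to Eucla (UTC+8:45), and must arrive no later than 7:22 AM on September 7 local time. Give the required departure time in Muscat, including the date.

10:47 PM on September 6

Target arrival in UTC: 7:22 AM − 8:45 = 10:37 PM on Sep 6.
Subtract 3 hours 50 minutes → departure 6:47 PM UTC on Sep 6.
Muscat is UTC+4:00: 6:47 PM + 4:00 = 10:47 PM on Sep 6.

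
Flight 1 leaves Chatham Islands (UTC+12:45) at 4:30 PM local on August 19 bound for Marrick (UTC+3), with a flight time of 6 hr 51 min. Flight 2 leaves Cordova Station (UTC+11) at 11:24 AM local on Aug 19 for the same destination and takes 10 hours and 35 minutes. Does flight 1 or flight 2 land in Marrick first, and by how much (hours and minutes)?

Flight 1 in UTC: 4:30 PM − 12:45 = 3:45 AM on Aug 19.
+6 hours and 51 minutes → arrive 10:36 AM UTC on Aug 19.
Flight 2 in UTC: 11:24 AM − 11:00 = 12:24 AM on Aug 19.
+10 hours 35 minutes → arrive 10:59 AM UTC on Aug 19.
Flight 1 lands earlier by 23 minutes.

the first, by 23 minutes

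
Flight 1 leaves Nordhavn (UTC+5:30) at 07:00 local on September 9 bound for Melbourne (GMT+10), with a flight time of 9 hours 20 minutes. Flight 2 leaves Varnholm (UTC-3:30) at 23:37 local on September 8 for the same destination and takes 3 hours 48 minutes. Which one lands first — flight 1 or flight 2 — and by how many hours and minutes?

the second, by 3 hours 55 minutes

Flight 1 in UTC: 07:00 − 5:30 = 01:30 on Sep 9.
+9 hours 20 minutes → arrive 10:50 UTC on Sep 9.
Flight 2 in UTC: 23:37 + 3:30 = 03:07 on Sep 9.
+3 hours and 48 minutes → arrive 06:55 UTC on Sep 9.
Flight 2 lands earlier by 3 hours 55 minutes.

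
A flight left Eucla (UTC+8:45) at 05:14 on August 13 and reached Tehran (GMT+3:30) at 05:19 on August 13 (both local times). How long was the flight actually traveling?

5 hours 20 minutes

Departure in UTC: 05:14 − 8:45 = 20:29 on Aug 12.
Arrival in UTC: 05:19 − 3:30 = 01:49 on Aug 13.
Elapsed = 01:49 − 20:29 (+1 day) = 5 hours 20 minutes.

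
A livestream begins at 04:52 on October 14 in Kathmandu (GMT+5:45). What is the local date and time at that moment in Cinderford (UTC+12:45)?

11:52 on October 14

In UTC: 04:52 − 5:45 = 23:07 on Oct 13.
Cinderford is UTC+12:45: 23:07 + 12:45 = 11:52 on Oct 14.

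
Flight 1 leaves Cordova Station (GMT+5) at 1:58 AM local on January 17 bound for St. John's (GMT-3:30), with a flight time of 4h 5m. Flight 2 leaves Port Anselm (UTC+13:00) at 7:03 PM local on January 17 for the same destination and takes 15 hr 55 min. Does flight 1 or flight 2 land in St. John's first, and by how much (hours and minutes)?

the first, by 20 hours 55 minutes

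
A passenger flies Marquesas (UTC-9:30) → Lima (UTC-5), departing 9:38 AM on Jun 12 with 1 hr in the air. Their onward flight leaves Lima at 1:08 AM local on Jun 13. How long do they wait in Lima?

Convert departure to UTC: 9:38 AM + 9:30 = 7:08 PM UTC on Jun 12.
Add 1 hour flight time → 8:08 PM UTC.
Lima is UTC−5:00, so local arrival = 8:08 PM − 5:00 = 3:08 PM on Jun 12.
Layover = 1:08 AM − 3:08 PM (+1 day) = 10 hours.

10 hours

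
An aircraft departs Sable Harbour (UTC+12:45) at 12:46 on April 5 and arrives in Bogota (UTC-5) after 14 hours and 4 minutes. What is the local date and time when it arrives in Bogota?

09:05 on Apr 5

Convert departure to UTC: 12:46 − 12:45 = 00:01 UTC on Apr 5.
Add 14 hours and 4 minutes travel time → 14:05 UTC.
Bogota is UTC−5:00, so local arrival = 14:05 − 5:00 = 09:05 on Apr 5.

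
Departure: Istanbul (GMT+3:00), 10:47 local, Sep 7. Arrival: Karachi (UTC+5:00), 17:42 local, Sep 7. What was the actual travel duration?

4 hours 55 minutes

Departure in UTC: 10:47 − 3:00 = 07:47 on Sep 7.
Arrival in UTC: 17:42 − 5:00 = 12:42 on Sep 7.
Elapsed = 12:42 − 07:47 = 4 hours 55 minutes.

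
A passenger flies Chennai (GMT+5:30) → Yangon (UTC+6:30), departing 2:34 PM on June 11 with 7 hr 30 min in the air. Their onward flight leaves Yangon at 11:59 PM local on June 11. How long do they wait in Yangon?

55 minutes

Convert departure to UTC: 2:34 PM − 5:30 = 9:04 AM UTC on Jun 11.
Add 7 hours 30 minutes flight time → 4:34 PM UTC.
Yangon is UTC+6:30, so local arrival = 4:34 PM + 6:30 = 11:04 PM on Jun 11.
Layover = 11:59 PM − 11:04 PM = 55 minutes.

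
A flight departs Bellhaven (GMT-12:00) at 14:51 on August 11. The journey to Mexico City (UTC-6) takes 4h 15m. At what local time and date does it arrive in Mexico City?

Convert departure to UTC: 14:51 + 12:00 = 02:51 UTC on Aug 12.
Add 4 hours 15 minutes travel time → 07:06 UTC.
Mexico City is UTC−6:00, so local arrival = 07:06 − 6:00 = 01:06 on Aug 12.

01:06 on August 12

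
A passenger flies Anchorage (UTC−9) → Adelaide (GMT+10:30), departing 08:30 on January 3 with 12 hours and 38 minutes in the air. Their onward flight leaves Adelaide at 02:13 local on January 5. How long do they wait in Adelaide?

Convert departure to UTC: 08:30 + 9:00 = 17:30 UTC on Jan 3.
Add 12 hours 38 minutes flight time → 06:08 UTC (Jan 4).
Adelaide is UTC+10:30, so local arrival = 06:08 + 10:30 = 16:38 on Jan 4.
Layover = 02:13 − 16:38 (+1 day) = 9 hours 35 minutes.

9 hours 35 minutes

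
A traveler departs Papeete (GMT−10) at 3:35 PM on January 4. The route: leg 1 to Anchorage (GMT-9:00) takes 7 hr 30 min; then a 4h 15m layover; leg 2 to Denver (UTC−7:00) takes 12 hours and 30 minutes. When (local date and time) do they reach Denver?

Convert departure to UTC: 3:35 PM + 10:00 = 1:35 AM UTC on Jan 5.
Add 7 hours 30 minutes leg 1 → 9:05 AM UTC.
Add 4 hours 15 minutes layover in Anchorage → 1:20 PM UTC.
Add 12 hours and 30 minutes leg 2 → 1:50 AM UTC (Jan 6).
Denver is UTC−7:00, so local arrival = 1:50 AM − 7:00 = 6:50 PM on Jan 5.

6:50 PM on January 5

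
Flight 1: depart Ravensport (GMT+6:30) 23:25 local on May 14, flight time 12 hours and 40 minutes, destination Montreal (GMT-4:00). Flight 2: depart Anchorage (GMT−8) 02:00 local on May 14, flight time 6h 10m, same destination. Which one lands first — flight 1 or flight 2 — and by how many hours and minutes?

Flight 1 in UTC: 23:25 − 6:30 = 16:55 on May 14.
+12 hours 40 minutes → arrive 05:35 UTC on May 15.
Flight 2 in UTC: 02:00 + 8:00 = 10:00 on May 14.
+6 hours 10 minutes → arrive 16:10 UTC on May 14.
Flight 2 lands earlier by 13 hours 25 minutes.

the second, by 13 hours 25 minutes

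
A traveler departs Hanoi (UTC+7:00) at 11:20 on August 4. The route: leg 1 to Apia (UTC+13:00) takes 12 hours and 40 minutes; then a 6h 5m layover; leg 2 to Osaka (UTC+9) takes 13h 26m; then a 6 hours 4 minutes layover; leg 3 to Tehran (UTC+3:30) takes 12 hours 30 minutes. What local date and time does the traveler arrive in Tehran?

Convert departure to UTC: 11:20 − 7:00 = 04:20 UTC on Aug 4.
Add 12 hours 40 minutes leg 1 → 17:00 UTC.
Add 6 hours and 5 minutes layover in Apia → 23:05 UTC.
Add 13 hours and 26 minutes leg 2 → 12:31 UTC (Aug 5).
Add 6 hours and 4 minutes layover in Osaka → 18:35 UTC.
Add 12 hours and 30 minutes leg 3 → 07:05 UTC (Aug 6).
Tehran is UTC+3:30, so local arrival = 07:05 + 3:30 = 10:35 on Aug 6.

10:35 on August 6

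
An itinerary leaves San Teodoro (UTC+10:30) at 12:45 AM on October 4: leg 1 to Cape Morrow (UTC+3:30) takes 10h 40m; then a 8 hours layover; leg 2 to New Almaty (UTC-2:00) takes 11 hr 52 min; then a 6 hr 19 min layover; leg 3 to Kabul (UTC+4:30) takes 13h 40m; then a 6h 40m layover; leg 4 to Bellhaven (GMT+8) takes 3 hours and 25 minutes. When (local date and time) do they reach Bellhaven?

10:51 AM on October 6

Convert departure to UTC: 12:45 AM − 10:30 = 2:15 PM UTC on Oct 3.
Add 10 hours and 40 minutes leg 1 → 12:55 AM UTC (Oct 4).
Add 8 hours layover in Cape Morrow → 8:55 AM UTC.
Add 11 hours and 52 minutes leg 2 → 8:47 PM UTC.
Add 6 hours 19 minutes layover in New Almaty → 3:06 AM UTC (Oct 5).
Add 13 hours and 40 minutes leg 3 → 4:46 PM UTC.
Add 6 hours 40 minutes layover in Kabul → 11:26 PM UTC.
Add 3 hours 25 minutes leg 4 → 2:51 AM UTC (Oct 6).
Bellhaven is UTC+8:00, so local arrival = 2:51 AM + 8:00 = 10:51 AM on Oct 6.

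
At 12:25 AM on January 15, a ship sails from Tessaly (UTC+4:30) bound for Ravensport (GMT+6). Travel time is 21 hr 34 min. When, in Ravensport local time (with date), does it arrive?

Convert departure to UTC: 12:25 AM − 4:30 = 7:55 PM UTC on Jan 14.
Add 21 hours and 34 minutes travel time → 5:29 PM UTC (Jan 15).
Ravensport is UTC+6:00, so local arrival = 5:29 PM + 6:00 = 11:29 PM on Jan 15.

11:29 PM on January 15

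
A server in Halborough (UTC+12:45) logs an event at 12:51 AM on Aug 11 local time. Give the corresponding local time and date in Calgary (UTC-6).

6:06 AM on August 10

In UTC: 12:51 AM − 12:45 = 12:06 PM on Aug 10.
Calgary is UTC−6:00: 12:06 PM − 6:00 = 6:06 AM on Aug 10.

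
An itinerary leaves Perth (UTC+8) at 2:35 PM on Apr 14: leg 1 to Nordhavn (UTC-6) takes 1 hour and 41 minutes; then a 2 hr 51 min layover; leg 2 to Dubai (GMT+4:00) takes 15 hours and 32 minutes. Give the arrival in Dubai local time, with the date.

6:39 AM on April 15

Convert departure to UTC: 2:35 PM − 8:00 = 6:35 AM UTC on Apr 14.
Add 1 hour 41 minutes leg 1 → 8:16 AM UTC.
Add 2 hours and 51 minutes layover in Nordhavn → 11:07 AM UTC.
Add 15 hours 32 minutes leg 2 → 2:39 AM UTC (Apr 15).
Dubai is UTC+4:00, so local arrival = 2:39 AM + 4:00 = 6:39 AM on Apr 15.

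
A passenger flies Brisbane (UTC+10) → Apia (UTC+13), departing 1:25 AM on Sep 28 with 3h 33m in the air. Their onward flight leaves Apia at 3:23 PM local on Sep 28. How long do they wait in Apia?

Convert departure to UTC: 1:25 AM − 10:00 = 3:25 PM UTC on Sep 27.
Add 3 hours and 33 minutes flight time → 6:58 PM UTC.
Apia is UTC+13:00, so local arrival = 6:58 PM + 13:00 = 7:58 AM on Sep 28.
Layover = 3:23 PM − 7:58 AM = 7 hours 25 minutes.

7 hours 25 minutes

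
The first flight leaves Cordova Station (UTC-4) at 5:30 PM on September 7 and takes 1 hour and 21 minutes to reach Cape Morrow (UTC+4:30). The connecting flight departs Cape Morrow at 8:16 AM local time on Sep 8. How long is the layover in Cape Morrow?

4 hours 55 minutes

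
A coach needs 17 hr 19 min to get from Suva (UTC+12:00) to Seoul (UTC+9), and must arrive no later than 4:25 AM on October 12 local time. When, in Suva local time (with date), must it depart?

Target arrival in UTC: 4:25 AM − 9:00 = 7:25 PM on Oct 11.
Subtract 17 hours 19 minutes → departure 2:06 AM UTC on Oct 11.
Suva is UTC+12:00: 2:06 AM + 12:00 = 2:06 PM on Oct 11.

2:06 PM on October 11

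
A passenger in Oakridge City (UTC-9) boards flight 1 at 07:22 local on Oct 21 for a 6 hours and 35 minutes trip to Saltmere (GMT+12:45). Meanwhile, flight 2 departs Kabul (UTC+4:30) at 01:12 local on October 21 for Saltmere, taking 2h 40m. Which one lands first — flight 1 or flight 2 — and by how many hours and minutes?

Flight 1 in UTC: 07:22 + 9:00 = 16:22 on Oct 21.
+6 hours 35 minutes → arrive 22:57 UTC on Oct 21.
Flight 2 in UTC: 01:12 − 4:30 = 20:42 on Oct 20.
+2 hours 40 minutes → arrive 23:22 UTC on Oct 20.
Flight 2 lands earlier by 23 hours 35 minutes.

the second, by 23 hours 35 minutes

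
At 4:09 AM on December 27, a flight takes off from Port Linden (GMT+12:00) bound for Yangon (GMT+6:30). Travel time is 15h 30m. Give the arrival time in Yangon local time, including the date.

2:09 PM on December 27

Convert departure to UTC: 4:09 AM − 12:00 = 4:09 PM UTC on Dec 26.
Add 15 hours and 30 minutes travel time → 7:39 AM UTC (Dec 27).
Yangon is UTC+6:30, so local arrival = 7:39 AM + 6:30 = 2:09 PM on Dec 27.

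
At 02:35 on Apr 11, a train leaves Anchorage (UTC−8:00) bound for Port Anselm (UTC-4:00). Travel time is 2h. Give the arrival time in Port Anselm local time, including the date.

Convert departure to UTC: 02:35 + 8:00 = 10:35 UTC on Apr 11.
Add 2 hours travel time → 12:35 UTC.
Port Anselm is UTC−4:00, so local arrival = 12:35 − 4:00 = 08:35 on Apr 11.

08:35 on Apr 11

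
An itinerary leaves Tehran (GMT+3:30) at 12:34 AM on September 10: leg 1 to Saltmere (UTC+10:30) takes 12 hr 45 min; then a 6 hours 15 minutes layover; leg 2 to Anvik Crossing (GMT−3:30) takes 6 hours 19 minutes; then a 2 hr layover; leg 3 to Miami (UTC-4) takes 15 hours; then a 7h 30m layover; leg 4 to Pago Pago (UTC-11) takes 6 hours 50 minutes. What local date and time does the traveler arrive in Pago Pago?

Convert departure to UTC: 12:34 AM − 3:30 = 9:04 PM UTC on Sep 9.
Add 12 hours 45 minutes leg 1 → 9:49 AM UTC (Sep 10).
Add 6 hours and 15 minutes layover in Saltmere → 4:04 PM UTC.
Add 6 hours 19 minutes leg 2 → 10:23 PM UTC.
Add 2 hours layover in Anvik Crossing → 12:23 AM UTC (Sep 11).
Add 15 hours leg 3 → 3:23 PM UTC.
Add 7 hours 30 minutes layover in Miami → 10:53 PM UTC.
Add 6 hours and 50 minutes leg 4 → 5:43 AM UTC (Sep 12).
Pago Pago is UTC−11:00, so local arrival = 5:43 AM − 11:00 = 6:43 PM on Sep 11.

6:43 PM on September 11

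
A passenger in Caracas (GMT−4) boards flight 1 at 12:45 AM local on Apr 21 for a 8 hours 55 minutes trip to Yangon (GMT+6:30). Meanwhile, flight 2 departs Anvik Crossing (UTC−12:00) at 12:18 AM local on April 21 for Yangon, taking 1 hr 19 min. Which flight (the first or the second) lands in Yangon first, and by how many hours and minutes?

the second, by 3 minutes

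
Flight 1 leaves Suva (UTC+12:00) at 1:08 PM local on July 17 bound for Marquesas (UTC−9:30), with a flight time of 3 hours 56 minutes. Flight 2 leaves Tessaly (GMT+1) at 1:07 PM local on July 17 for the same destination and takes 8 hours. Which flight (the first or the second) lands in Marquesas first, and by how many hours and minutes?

the first, by 15 hours 3 minutes

Flight 1 in UTC: 1:08 PM − 12:00 = 1:08 AM on Jul 17.
+3 hours and 56 minutes → arrive 5:04 AM UTC on Jul 17.
Flight 2 in UTC: 1:07 PM − 1:00 = 12:07 PM on Jul 17.
+8 hours → arrive 8:07 PM UTC on Jul 17.
Flight 1 lands earlier by 15 hours 3 minutes.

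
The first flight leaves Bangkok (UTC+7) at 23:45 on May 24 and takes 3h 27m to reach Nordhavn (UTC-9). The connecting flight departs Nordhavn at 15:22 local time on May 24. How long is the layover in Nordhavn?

4 hours 10 minutes

Convert departure to UTC: 23:45 − 7:00 = 16:45 UTC on May 24.
Add 3 hours 27 minutes flight time → 20:12 UTC.
Nordhavn is UTC−9:00, so local arrival = 20:12 − 9:00 = 11:12 on May 24.
Layover = 15:22 − 11:12 = 4 hours 10 minutes.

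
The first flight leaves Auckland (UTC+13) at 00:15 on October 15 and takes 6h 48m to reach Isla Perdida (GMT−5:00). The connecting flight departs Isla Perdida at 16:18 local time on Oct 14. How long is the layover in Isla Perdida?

3 hours 15 minutes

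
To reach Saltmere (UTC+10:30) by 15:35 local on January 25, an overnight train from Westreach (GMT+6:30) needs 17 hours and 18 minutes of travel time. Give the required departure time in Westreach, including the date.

18:17 on January 24

Target arrival in UTC: 15:35 − 10:30 = 05:05 on Jan 25.
Subtract 17 hours 18 minutes → departure 11:47 UTC on Jan 24.
Westreach is UTC+6:30: 11:47 + 6:30 = 18:17 on Jan 24.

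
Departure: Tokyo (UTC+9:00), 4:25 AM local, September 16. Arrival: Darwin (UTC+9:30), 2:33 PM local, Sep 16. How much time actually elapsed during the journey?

Darwin is 0:30 ahead of Tokyo.
Clock-face elapsed time (ignoring zones) is 10 hours 8 minutes.
Actual elapsed = 10 hours 8 minutes − 0:30 = 9 hours 38 minutes.

9 hours 38 minutes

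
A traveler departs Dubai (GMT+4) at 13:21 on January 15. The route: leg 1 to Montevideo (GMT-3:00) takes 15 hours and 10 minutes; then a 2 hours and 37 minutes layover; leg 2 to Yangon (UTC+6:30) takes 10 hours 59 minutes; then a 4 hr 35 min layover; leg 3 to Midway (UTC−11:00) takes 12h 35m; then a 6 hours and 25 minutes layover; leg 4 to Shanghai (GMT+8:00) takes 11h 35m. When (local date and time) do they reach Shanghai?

09:17 on January 18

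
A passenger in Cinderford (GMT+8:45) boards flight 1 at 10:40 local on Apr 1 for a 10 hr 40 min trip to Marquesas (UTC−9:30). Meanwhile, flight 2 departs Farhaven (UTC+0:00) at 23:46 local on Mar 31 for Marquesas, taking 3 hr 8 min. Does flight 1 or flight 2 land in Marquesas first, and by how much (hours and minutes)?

Flight 1 in UTC: 10:40 − 8:45 = 01:55 on Apr 1.
+10 hours 40 minutes → arrive 12:35 UTC on Apr 1.
Flight 2 departs at 23:46 UTC (Mar 31).
+3 hours and 8 minutes → arrive 02:54 UTC on Apr 1.
Flight 2 lands earlier by 9 hours 41 minutes.

the second, by 9 hours 41 minutes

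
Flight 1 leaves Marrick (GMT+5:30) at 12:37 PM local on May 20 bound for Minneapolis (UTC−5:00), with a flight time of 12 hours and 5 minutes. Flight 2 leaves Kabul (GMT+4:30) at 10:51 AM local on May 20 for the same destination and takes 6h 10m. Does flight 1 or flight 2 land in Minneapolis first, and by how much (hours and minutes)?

Flight 1 in UTC: 12:37 PM − 5:30 = 7:07 AM on May 20.
+12 hours 5 minutes → arrive 7:12 PM UTC on May 20.
Flight 2 in UTC: 10:51 AM − 4:30 = 6:21 AM on May 20.
+6 hours and 10 minutes → arrive 12:31 PM UTC on May 20.
Flight 2 lands earlier by 6 hours 41 minutes.

the second, by 6 hours 41 minutes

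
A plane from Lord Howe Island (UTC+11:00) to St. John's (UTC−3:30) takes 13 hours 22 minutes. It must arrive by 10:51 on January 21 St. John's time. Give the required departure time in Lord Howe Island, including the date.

Target arrival in UTC: 10:51 + 3:30 = 14:21 on Jan 21.
Subtract 13 hours 22 minutes → departure 00:59 UTC on Jan 21.
Lord Howe Island is UTC+11:00: 00:59 + 11:00 = 11:59 on Jan 21.

11:59 on January 21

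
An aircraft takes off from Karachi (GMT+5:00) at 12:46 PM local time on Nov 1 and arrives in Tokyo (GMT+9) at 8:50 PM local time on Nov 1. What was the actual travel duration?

Departure in UTC: 12:46 PM − 5:00 = 7:46 AM on Nov 1.
Arrival in UTC: 8:50 PM − 9:00 = 11:50 AM on Nov 1.
Elapsed = 11:50 AM − 7:46 AM = 4 hours 4 minutes.

4 hours 4 minutes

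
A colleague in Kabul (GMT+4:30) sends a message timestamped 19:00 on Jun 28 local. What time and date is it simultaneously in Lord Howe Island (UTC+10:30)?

In UTC: 19:00 − 4:30 = 14:30 on Jun 28.
Lord Howe Island is UTC+10:30: 14:30 + 10:30 = 01:00 on Jun 29.

01:00 on Jun 29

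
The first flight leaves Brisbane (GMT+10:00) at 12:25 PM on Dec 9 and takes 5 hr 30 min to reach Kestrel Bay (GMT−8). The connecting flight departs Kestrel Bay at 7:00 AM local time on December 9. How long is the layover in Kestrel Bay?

Convert departure to UTC: 12:25 PM − 10:00 = 2:25 AM UTC on Dec 9.
Add 5 hours 30 minutes flight time → 7:55 AM UTC.
Kestrel Bay is UTC−8:00, so local arrival = 7:55 AM − 8:00 = 11:55 PM on Dec 8.
Layover = 7:00 AM − 11:55 PM (+1 day) = 7 hours 5 minutes.

7 hours 5 minutes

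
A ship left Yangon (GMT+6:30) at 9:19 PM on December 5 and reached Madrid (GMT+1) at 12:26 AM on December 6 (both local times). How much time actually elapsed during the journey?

Departure in UTC: 9:19 PM − 6:30 = 2:49 PM on Dec 5.
Arrival in UTC: 12:26 AM − 1:00 = 11:26 PM on Dec 5.
Elapsed = 11:26 PM − 2:49 PM = 8 hours 37 minutes.

8 hours 37 minutes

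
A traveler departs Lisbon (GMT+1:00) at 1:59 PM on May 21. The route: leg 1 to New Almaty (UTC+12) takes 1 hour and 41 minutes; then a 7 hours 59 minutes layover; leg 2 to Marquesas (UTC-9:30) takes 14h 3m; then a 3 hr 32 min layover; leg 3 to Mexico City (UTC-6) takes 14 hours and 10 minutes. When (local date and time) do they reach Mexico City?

12:24 AM on May 23

Convert departure to UTC: 1:59 PM − 1:00 = 12:59 PM UTC on May 21.
Add 1 hour 41 minutes leg 1 → 2:40 PM UTC.
Add 7 hours and 59 minutes layover in New Almaty → 10:39 PM UTC.
Add 14 hours and 3 minutes leg 2 → 12:42 PM UTC (May 22).
Add 3 hours and 32 minutes layover in Marquesas → 4:14 PM UTC.
Add 14 hours 10 minutes leg 3 → 6:24 AM UTC (May 23).
Mexico City is UTC−6:00, so local arrival = 6:24 AM − 6:00 = 12:24 AM on May 23.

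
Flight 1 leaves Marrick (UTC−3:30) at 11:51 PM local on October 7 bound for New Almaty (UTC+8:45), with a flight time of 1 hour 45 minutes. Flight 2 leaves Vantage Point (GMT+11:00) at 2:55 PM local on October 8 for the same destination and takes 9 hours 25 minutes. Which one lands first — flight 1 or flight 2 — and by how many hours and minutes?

Flight 1 in UTC: 11:51 PM + 3:30 = 3:21 AM on Oct 8.
+1 hour and 45 minutes → arrive 5:06 AM UTC on Oct 8.
Flight 2 in UTC: 2:55 PM − 11:00 = 3:55 AM on Oct 8.
+9 hours 25 minutes → arrive 1:20 PM UTC on Oct 8.
Flight 1 lands earlier by 8 hours 14 minutes.

the first, by 8 hours 14 minutes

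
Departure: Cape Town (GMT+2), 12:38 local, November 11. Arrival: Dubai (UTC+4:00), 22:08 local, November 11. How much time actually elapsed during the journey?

7 hours 30 minutes

Departure in UTC: 12:38 − 2:00 = 10:38 on Nov 11.
Arrival in UTC: 22:08 − 4:00 = 18:08 on Nov 11.
Elapsed = 18:08 − 10:38 = 7 hours 30 minutes.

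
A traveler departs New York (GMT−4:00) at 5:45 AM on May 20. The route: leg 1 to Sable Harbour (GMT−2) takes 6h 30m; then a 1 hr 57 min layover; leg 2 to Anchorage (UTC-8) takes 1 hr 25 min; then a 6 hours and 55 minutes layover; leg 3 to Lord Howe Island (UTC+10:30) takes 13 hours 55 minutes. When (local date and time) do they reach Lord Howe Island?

Convert departure to UTC: 5:45 AM + 4:00 = 9:45 AM UTC on May 20.
Add 6 hours 30 minutes leg 1 → 4:15 PM UTC.
Add 1 hour 57 minutes layover in Sable Harbour → 6:12 PM UTC.
Add 1 hour and 25 minutes leg 2 → 7:37 PM UTC.
Add 6 hours and 55 minutes layover in Anchorage → 2:32 AM UTC (May 21).
Add 13 hours 55 minutes leg 3 → 4:27 PM UTC.
Lord Howe Island is UTC+10:30, so local arrival = 4:27 PM + 10:30 = 2:57 AM on May 22.

2:57 AM on May 22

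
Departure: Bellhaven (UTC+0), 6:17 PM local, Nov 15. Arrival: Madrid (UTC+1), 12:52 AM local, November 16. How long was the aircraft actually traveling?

Departure is already UTC: 6:17 PM on Nov 15.
Arrival in UTC: 12:52 AM − 1:00 = 11:52 PM on Nov 15.
Elapsed = 11:52 PM − 6:17 PM = 5 hours 35 minutes.

5 hours 35 minutes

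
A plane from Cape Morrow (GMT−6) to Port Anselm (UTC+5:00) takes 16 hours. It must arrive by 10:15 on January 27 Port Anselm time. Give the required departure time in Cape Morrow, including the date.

07:15 on January 26

Target arrival in UTC: 10:15 − 5:00 = 05:15 on Jan 27.
Subtract 16 hours → departure 13:15 UTC on Jan 26.
Cape Morrow is UTC−6:00: 13:15 − 6:00 = 07:15 on Jan 26.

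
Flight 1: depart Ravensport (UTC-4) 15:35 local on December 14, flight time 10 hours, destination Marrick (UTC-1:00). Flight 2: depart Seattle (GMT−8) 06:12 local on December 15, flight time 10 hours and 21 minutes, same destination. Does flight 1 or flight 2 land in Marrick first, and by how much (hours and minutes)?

the first, by 18 hours 58 minutes

Flight 1 in UTC: 15:35 + 4:00 = 19:35 on Dec 14.
+10 hours → arrive 05:35 UTC on Dec 15.
Flight 2 in UTC: 06:12 + 8:00 = 14:12 on Dec 15.
+10 hours 21 minutes → arrive 00:33 UTC on Dec 16.
Flight 1 lands earlier by 18 hours 58 minutes.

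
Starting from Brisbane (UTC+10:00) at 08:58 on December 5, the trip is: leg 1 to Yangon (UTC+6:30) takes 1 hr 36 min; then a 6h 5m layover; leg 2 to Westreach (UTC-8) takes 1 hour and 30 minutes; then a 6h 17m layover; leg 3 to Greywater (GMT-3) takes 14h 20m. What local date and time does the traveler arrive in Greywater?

Convert departure to UTC: 08:58 − 10:00 = 22:58 UTC on Dec 4.
Add 1 hour 36 minutes leg 1 → 00:34 UTC (Dec 5).
Add 6 hours and 5 minutes layover in Yangon → 06:39 UTC.
Add 1 hour 30 minutes leg 2 → 08:09 UTC.
Add 6 hours 17 minutes layover in Westreach → 14:26 UTC.
Add 14 hours 20 minutes leg 3 → 04:46 UTC (Dec 6).
Greywater is UTC−3:00, so local arrival = 04:46 − 3:00 = 01:46 on Dec 6.

01:46 on December 6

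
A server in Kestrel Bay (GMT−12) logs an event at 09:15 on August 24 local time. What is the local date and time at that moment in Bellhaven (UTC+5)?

02:15 on Aug 25

Bellhaven is 17:00 ahead of Kestrel Bay.
Shift by the zone difference: 09:15 + 17:00 = 02:15 on Aug 25 in Bellhaven.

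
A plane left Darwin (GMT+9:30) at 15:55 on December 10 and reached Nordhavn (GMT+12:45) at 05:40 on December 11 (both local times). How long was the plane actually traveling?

Departure in UTC: 15:55 − 9:30 = 06:25 on Dec 10.
Arrival in UTC: 05:40 − 12:45 = 16:55 on Dec 10.
Elapsed = 16:55 − 06:25 = 10 hours 30 minutes.

10 hours 30 minutes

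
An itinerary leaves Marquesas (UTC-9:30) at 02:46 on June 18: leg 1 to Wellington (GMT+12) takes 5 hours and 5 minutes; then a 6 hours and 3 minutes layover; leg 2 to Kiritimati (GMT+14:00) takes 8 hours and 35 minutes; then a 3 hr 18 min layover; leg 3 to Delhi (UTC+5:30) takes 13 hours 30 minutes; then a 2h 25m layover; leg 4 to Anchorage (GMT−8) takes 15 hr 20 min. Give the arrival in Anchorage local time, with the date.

Convert departure to UTC: 02:46 + 9:30 = 12:16 UTC on Jun 18.
Add 5 hours 5 minutes leg 1 → 17:21 UTC.
Add 6 hours 3 minutes layover in Wellington → 23:24 UTC.
Add 8 hours and 35 minutes leg 2 → 07:59 UTC (Jun 19).
Add 3 hours 18 minutes layover in Kiritimati → 11:17 UTC.
Add 13 hours 30 minutes leg 3 → 00:47 UTC (Jun 20).
Add 2 hours and 25 minutes layover in Delhi → 03:12 UTC.
Add 15 hours 20 minutes leg 4 → 18:32 UTC.
Anchorage is UTC−8:00, so local arrival = 18:32 − 8:00 = 10:32 on Jun 20.

10:32 on June 20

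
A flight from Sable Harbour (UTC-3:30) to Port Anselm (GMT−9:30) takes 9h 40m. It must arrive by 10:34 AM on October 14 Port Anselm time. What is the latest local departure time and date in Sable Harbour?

Target arrival in UTC: 10:34 AM + 9:30 = 8:04 PM on Oct 14.
Subtract 9 hours 40 minutes → departure 10:24 AM UTC on Oct 14.
Sable Harbour is UTC−3:30: 10:24 AM − 3:30 = 6:54 AM on Oct 14.

6:54 AM on October 14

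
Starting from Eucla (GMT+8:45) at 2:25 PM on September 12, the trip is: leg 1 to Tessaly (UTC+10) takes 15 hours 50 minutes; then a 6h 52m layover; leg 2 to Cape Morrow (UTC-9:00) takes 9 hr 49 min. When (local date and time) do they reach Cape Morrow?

Convert departure to UTC: 2:25 PM − 8:45 = 5:40 AM UTC on Sep 12.
Add 15 hours and 50 minutes leg 1 → 9:30 PM UTC.
Add 6 hours and 52 minutes layover in Tessaly → 4:22 AM UTC (Sep 13).
Add 9 hours 49 minutes leg 2 → 2:11 PM UTC.
Cape Morrow is UTC−9:00, so local arrival = 2:11 PM − 9:00 = 5:11 AM on Sep 13.

5:11 AM on September 13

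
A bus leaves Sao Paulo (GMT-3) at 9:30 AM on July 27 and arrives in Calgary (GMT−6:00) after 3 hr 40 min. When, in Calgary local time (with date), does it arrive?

Convert departure to UTC: 9:30 AM + 3:00 = 12:30 PM UTC on Jul 27.
Add 3 hours 40 minutes travel time → 4:10 PM UTC.
Calgary is UTC−6:00, so local arrival = 4:10 PM − 6:00 = 10:10 AM on Jul 27.

10:10 AM on Jul 27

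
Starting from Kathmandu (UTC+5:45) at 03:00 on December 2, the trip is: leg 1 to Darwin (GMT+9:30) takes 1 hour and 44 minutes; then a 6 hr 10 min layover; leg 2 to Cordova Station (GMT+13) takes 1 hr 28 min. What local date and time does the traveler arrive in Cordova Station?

Convert departure to UTC: 03:00 − 5:45 = 21:15 UTC on Dec 1.
Add 1 hour 44 minutes leg 1 → 22:59 UTC.
Add 6 hours and 10 minutes layover in Darwin → 05:09 UTC (Dec 2).
Add 1 hour and 28 minutes leg 2 → 06:37 UTC.
Cordova Station is UTC+13:00, so local arrival = 06:37 + 13:00 = 19:37 on Dec 2.

19:37 on December 2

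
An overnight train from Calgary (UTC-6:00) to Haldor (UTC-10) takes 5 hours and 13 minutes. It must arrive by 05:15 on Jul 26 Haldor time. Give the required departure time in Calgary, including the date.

04:02 on July 26

Target arrival in UTC: 05:15 + 10:00 = 15:15 on Jul 26.
Subtract 5 hours 13 minutes → departure 10:02 UTC on Jul 26.
Calgary is UTC−6:00: 10:02 − 6:00 = 04:02 on Jul 26.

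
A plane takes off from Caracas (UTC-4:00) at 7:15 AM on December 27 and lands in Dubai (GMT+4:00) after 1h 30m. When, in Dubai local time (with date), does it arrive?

4:45 PM on Dec 27

Convert departure to UTC: 7:15 AM + 4:00 = 11:15 AM UTC on Dec 27.
Add 1 hour 30 minutes travel time → 12:45 PM UTC.
Dubai is UTC+4:00, so local arrival = 12:45 PM + 4:00 = 4:45 PM on Dec 27.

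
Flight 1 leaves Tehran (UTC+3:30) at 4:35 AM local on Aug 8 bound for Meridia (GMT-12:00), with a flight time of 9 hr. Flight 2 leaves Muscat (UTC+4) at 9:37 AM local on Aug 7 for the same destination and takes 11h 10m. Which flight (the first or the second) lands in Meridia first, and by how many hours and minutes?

the second, by 17 hours 18 minutes

Flight 1 in UTC: 4:35 AM − 3:30 = 1:05 AM on Aug 8.
+9 hours → arrive 10:05 AM UTC on Aug 8.
Flight 2 in UTC: 9:37 AM − 4:00 = 5:37 AM on Aug 7.
+11 hours 10 minutes → arrive 4:47 PM UTC on Aug 7.
Flight 2 lands earlier by 17 hours 18 minutes.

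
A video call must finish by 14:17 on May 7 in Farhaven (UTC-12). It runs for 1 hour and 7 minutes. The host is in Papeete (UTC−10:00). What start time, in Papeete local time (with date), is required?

Target end time in UTC: 14:17 + 12:00 = 02:17 on May 8.
Subtract 1 hour and 7 minutes → start 01:10 UTC on May 8.
Papeete is UTC−10:00: 01:10 − 10:00 = 15:10 on May 7.

15:10 on May 7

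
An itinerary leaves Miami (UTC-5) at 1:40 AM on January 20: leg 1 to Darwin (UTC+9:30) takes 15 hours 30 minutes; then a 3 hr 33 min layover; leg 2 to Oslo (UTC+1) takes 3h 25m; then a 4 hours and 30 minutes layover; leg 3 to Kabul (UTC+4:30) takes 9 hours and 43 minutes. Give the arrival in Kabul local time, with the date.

11:51 PM on January 21

Convert departure to UTC: 1:40 AM + 5:00 = 6:40 AM UTC on Jan 20.
Add 15 hours and 30 minutes leg 1 → 10:10 PM UTC.
Add 3 hours and 33 minutes layover in Darwin → 1:43 AM UTC (Jan 21).
Add 3 hours and 25 minutes leg 2 → 5:08 AM UTC.
Add 4 hours and 30 minutes layover in Oslo → 9:38 AM UTC.
Add 9 hours 43 minutes leg 3 → 7:21 PM UTC.
Kabul is UTC+4:30, so local arrival = 7:21 PM + 4:30 = 11:51 PM on Jan 21.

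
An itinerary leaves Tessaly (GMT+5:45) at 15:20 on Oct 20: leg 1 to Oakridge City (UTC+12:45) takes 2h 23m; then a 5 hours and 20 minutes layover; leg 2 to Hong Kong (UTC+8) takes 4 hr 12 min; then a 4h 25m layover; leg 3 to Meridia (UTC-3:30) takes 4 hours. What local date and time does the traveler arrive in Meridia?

02:25 on October 21

Convert departure to UTC: 15:20 − 5:45 = 09:35 UTC on Oct 20.
Add 2 hours 23 minutes leg 1 → 11:58 UTC.
Add 5 hours 20 minutes layover in Oakridge City → 17:18 UTC.
Add 4 hours 12 minutes leg 2 → 21:30 UTC.
Add 4 hours 25 minutes layover in Hong Kong → 01:55 UTC (Oct 21).
Add 4 hours leg 3 → 05:55 UTC.
Meridia is UTC−3:30, so local arrival = 05:55 − 3:30 = 02:25 on Oct 21.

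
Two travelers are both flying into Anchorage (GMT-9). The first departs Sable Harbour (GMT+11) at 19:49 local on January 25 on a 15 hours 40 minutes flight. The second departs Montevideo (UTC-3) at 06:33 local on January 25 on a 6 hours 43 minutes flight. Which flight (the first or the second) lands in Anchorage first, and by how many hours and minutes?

Flight 1 in UTC: 19:49 − 11:00 = 08:49 on Jan 25.
+15 hours 40 minutes → arrive 00:29 UTC on Jan 26.
Flight 2 in UTC: 06:33 + 3:00 = 09:33 on Jan 25.
+6 hours and 43 minutes → arrive 16:16 UTC on Jan 25.
Flight 2 lands earlier by 8 hours 13 minutes.

the second, by 8 hours 13 minutes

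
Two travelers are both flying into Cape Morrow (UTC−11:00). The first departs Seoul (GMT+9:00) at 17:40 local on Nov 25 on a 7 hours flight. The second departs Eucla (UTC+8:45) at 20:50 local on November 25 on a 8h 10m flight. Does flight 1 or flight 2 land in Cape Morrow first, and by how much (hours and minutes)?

the first, by 4 hours 35 minutes

Flight 1 in UTC: 17:40 − 9:00 = 08:40 on Nov 25.
+7 hours → arrive 15:40 UTC on Nov 25.
Flight 2 in UTC: 20:50 − 8:45 = 12:05 on Nov 25.
+8 hours 10 minutes → arrive 20:15 UTC on Nov 25.
Flight 1 lands earlier by 4 hours 35 minutes.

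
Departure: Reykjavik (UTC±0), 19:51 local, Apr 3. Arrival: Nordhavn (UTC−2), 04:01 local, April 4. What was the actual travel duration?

Departure is already UTC: 19:51 on Apr 3.
Arrival in UTC: 04:01 + 2:00 = 06:01 on Apr 4.
Elapsed = 06:01 − 19:51 (+1 day) = 10 hours 10 minutes.

10 hours 10 minutes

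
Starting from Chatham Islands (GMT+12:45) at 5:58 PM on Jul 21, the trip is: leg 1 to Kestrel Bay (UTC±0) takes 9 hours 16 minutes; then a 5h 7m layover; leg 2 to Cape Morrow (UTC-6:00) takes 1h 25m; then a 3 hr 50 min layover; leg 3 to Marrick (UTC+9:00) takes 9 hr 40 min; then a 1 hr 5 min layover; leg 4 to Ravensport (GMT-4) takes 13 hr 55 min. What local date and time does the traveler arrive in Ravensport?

9:31 PM on July 22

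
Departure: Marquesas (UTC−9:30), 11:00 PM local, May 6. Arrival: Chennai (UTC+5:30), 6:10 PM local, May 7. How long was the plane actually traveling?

Departure in UTC: 11:00 PM + 9:30 = 8:30 AM on May 7.
Arrival in UTC: 6:10 PM − 5:30 = 12:40 PM on May 7.
Elapsed = 12:40 PM − 8:30 AM = 4 hours 10 minutes.

4 hours 10 minutes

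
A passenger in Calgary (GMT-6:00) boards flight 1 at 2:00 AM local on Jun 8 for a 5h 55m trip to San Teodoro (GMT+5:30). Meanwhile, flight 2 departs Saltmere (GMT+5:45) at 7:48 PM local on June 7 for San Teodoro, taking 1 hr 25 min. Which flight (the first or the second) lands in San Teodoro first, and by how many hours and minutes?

Flight 1 in UTC: 2:00 AM + 6:00 = 8:00 AM on Jun 8.
+5 hours and 55 minutes → arrive 1:55 PM UTC on Jun 8.
Flight 2 in UTC: 7:48 PM − 5:45 = 2:03 PM on Jun 7.
+1 hour and 25 minutes → arrive 3:28 PM UTC on Jun 7.
Flight 2 lands earlier by 22 hours 27 minutes.

the second, by 22 hours 27 minutes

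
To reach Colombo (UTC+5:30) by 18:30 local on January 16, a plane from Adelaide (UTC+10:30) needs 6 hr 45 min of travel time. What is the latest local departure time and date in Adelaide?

Target arrival in UTC: 18:30 − 5:30 = 13:00 on Jan 16.
Subtract 6 hours 45 minutes → departure 06:15 UTC on Jan 16.
Adelaide is UTC+10:30: 06:15 + 10:30 = 16:45 on Jan 16.

16:45 on Jan 16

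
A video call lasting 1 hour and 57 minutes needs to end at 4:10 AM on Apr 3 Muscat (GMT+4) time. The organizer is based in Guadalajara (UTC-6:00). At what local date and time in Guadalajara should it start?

Target end time in UTC: 4:10 AM − 4:00 = 12:10 AM on Apr 3.
Subtract 1 hour 57 minutes → start 10:13 PM UTC on Apr 2.
Guadalajara is UTC−6:00: 10:13 PM − 6:00 = 4:13 PM on Apr 2.

4:13 PM on April 2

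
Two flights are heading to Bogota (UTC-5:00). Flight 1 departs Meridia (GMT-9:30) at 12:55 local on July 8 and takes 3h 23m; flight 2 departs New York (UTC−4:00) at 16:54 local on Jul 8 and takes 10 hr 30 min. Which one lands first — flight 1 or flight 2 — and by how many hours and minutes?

the first, by 5 hours 36 minutes

Flight 1 in UTC: 12:55 + 9:30 = 22:25 on Jul 8.
+3 hours and 23 minutes → arrive 01:48 UTC on Jul 9.
Flight 2 in UTC: 16:54 + 4:00 = 20:54 on Jul 8.
+10 hours 30 minutes → arrive 07:24 UTC on Jul 9.
Flight 1 lands earlier by 5 hours 36 minutes.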